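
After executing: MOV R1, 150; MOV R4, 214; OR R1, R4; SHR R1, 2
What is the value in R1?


Register state trace:
  MOV R1, 150  → R1 = 150 (0b10010110)
  MOV R4, 214  → R4 = 214 (0b11010110)
  OR R1, R4  → R1 = 150 OR 214 = 214 (0b11010110)
  SHR R1, 2  → R1 = 214 >> 2 = 53
Final: R1 = 53

53


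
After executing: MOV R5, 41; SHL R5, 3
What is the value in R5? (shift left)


Register state trace:
  MOV R5, 41  → R5 = 41
  SHL R5, 3  → R5 = 41 << 3 = 41 * 2^3 = 328
Final: R5 = 328

328


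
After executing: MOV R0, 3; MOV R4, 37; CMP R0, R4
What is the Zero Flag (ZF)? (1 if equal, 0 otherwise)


Register state trace:
  MOV R0, 3  → R0 = 3
  MOV R4, 37  → R4 = 37
  CMP R0, R4  → computes 3 - 37 = -34
  Result is nonzero, so values are not equal
ZF = 0

0


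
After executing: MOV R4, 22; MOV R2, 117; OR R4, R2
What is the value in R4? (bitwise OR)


Register state trace:
  MOV R4, 22  → R4 = 22 (0b00010110)
  MOV R2, 117  → R2 = 117 (0b01110101)
  OR R4, R2   → R4 = 22 OR 117 = 119 (0b01110111)
Final: R4 = 119

119


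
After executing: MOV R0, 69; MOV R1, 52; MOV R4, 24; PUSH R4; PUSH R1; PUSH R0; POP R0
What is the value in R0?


Stack trace (top is rightmost):
  MOV R0, 69  → R0 = 69
  MOV R1, 52  → R1 = 52
  MOV R4, 24  → R4 = 24
  PUSH R4  → stack: [24]
  PUSH R1  → stack: [24, 52]
  PUSH R0  → stack: [24, 52, 69]
  POP R0  → R0 = 69, stack: [24, 52]
Final: R0 = 69

69


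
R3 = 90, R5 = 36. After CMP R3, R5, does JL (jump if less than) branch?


Trace:
  R3 = 90, R5 = 36
  CMP R3, R5  → compares 90 vs 36
  JL checks: is 90 less than 36?
  90 > 36, so condition is false
Branch taken: No

No


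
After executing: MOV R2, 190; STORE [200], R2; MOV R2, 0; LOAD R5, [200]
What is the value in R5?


Register and memory trace:
  MOV R2, 190  → R2 = 190
  STORE [200], R2  → mem[200] = 190
  MOV R2, 0  → R2 = 0
  LOAD R5, [200]  → R5 = mem[200] = 190
Final: R5 = 190

190


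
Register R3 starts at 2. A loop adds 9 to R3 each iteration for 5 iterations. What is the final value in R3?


Starting value: R3 = 2
  Iter 1: R3 = 2 + 9 = 11
  Iter 2: R3 = 11 + 9 = 20
  Iter 3: R3 = 20 + 9 = 29
  Iter 4: R3 = 29 + 9 = 38
  Iter 5: R3 = 38 + 9 = 47
Final: R3 = 47

47


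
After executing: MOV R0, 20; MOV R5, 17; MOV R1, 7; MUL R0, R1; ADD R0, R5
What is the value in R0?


Register state trace:
  MOV R0, 20  → R0 = 20
  MOV R5, 17  → R5 = 17
  MOV R1, 7  → R1 = 7
  MUL R0, R1  → R0 = 20 * 7 = 140
  ADD R0, R5  → R0 = 140 + 17 = 157
Final: R0 = 157

157


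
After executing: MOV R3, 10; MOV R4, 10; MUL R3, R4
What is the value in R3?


Register state trace:
  MOV R3, 10  → R3 = 10
  MOV R4, 10  → R4 = 10
  MUL R3, R4  → R3 = 10 * 10 = 100
Final: R3 = 100

100


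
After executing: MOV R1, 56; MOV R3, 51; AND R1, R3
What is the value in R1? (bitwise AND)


Register state trace:
  MOV R1, 56  → R1 = 56 (0b00111000)
  MOV R3, 51  → R3 = 51 (0b00110011)
  AND R1, R3  → R1 = 56 AND 51 = 48 (0b00110000)
Final: R1 = 48

48


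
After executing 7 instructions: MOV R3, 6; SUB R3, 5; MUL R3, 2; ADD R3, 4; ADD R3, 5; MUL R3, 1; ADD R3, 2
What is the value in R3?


Register state trace:
  MOV R3, 6  → R3 = 6
  SUB R3, 5  → R3 = 6 - 5 = 1
  MUL R3, 2  → R3 = 1 * 2 = 2
  ADD R3, 4  → R3 = 2 + 4 = 6
  ADD R3, 5  → R3 = 6 + 5 = 11
  MUL R3, 1  → R3 = 11 * 1 = 11
  ADD R3, 2  → R3 = 11 + 2 = 13
Final: R3 = 13

13


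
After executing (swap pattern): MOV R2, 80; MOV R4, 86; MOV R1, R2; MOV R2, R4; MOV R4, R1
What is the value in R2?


Register state trace (swap pattern):
  MOV R2, 80  → R2 = 80
  MOV R4, 86  → R4 = 86
  MOV R1, R2  → R1 = 80  (save R2)
  MOV R2, R4  → R2 = 86  (R2 gets R4's value)
  MOV R4, R1  → R4 = 80  (R4 gets saved value)
Final: R2 = 86

86


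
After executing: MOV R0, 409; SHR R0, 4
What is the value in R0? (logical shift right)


Register state trace:
  MOV R0, 409  → R0 = 409
  SHR R0, 4  → R0 = 409 >> 4 = 409 // 2^4 = 25
Final: R0 = 25

25


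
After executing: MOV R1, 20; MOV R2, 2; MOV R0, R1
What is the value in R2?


Register state trace:
  MOV R1, 20  → R1 = 20
  MOV R2, 2  → R2 = 2
  MOV R0, R1  → R0 = 20
Final: R2 = 2

2


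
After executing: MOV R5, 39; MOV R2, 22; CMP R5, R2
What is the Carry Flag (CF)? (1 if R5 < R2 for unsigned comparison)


Register state trace:
  MOV R5, 39  → R5 = 39
  MOV R2, 22  → R2 = 22
  CMP R5, R2  → unsigned 39 - 22: no borrow
  39 >= 22, so CF = 0
CF = 0

0


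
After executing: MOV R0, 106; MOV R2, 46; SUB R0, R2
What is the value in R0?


Register state trace:
  MOV R0, 106  → R0 = 106
  MOV R2, 46  → R2 = 46
  SUB R0, R2  → R0 = 106 - 46 = 60
Final: R0 = 60

60


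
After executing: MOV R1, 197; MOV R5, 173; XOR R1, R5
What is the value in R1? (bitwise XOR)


Register state trace:
  MOV R1, 197  → R1 = 197 (0b11000101)
  MOV R5, 173  → R5 = 173 (0b10101101)
  XOR R1, R5  → R1 = 197 XOR 173 = 104 (0b01101000)
Final: R1 = 104

104


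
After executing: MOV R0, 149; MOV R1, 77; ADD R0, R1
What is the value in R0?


Register state trace:
  MOV R0, 149  → R0 = 149
  MOV R1, 77  → R1 = 77
  ADD R0, R1  → R0 = 149 + 77 = 226
Final: R0 = 226

226


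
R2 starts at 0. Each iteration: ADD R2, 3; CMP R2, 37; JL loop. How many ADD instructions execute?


Loop trace (R2 starts at 0, target 37, step 3):
  ADD #1: R2 = 0 + 3 = 3  → 3 < 37, loop
  ADD #2: R2 = 3 + 3 = 6  → 6 < 37, loop
  ADD #3: R2 = 6 + 3 = 9  → 9 < 37, loop
  ADD #4: R2 = 9 + 3 = 12  → 12 < 37, loop
  ADD #5: R2 = 12 + 3 = 15  → 15 < 37, loop
  ADD #6: R2 = 15 + 3 = 18  → 18 < 37, loop
  ADD #7: R2 = 18 + 3 = 21  → 21 < 37, loop
  ADD #8: R2 = 21 + 3 = 24  → 24 < 37, loop
  ADD #9: R2 = 24 + 3 = 27  → 27 < 37, loop
  ADD #10: R2 = 27 + 3 = 30  → 30 < 37, loop
  ADD #11: R2 = 30 + 3 = 33  → 33 < 37, loop
  ADD #12: R2 = 33 + 3 = 36  → 36 < 37, loop
  ADD #13: R2 = 36 + 3 = 39  → 39 >= 37, exit
Total ADD instructions: 13

13


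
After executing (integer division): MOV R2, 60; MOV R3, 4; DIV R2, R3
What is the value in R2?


Register state trace:
  MOV R2, 60  → R2 = 60
  MOV R3, 4  → R3 = 4
  DIV R2, R3  → R2 = 60 // 4 = 15
Final: R2 = 15

15


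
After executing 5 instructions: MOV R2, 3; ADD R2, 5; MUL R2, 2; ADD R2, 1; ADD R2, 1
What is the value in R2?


Register state trace:
  MOV R2, 3  → R2 = 3
  ADD R2, 5  → R2 = 3 + 5 = 8
  MUL R2, 2  → R2 = 8 * 2 = 16
  ADD R2, 1  → R2 = 16 + 1 = 17
  ADD R2, 1  → R2 = 17 + 1 = 18
Final: R2 = 18

18


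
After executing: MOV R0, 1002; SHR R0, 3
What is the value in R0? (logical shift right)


Register state trace:
  MOV R0, 1002  → R0 = 1002
  SHR R0, 3  → R0 = 1002 >> 3 = 1002 // 2^3 = 125
Final: R0 = 125

125


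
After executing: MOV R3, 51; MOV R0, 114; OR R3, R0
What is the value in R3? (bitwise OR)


Register state trace:
  MOV R3, 51  → R3 = 51 (0b00110011)
  MOV R0, 114  → R0 = 114 (0b01110010)
  OR R3, R0   → R3 = 51 OR 114 = 115 (0b01110011)
Final: R3 = 115

115


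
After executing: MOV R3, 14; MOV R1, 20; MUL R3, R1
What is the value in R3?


Register state trace:
  MOV R3, 14  → R3 = 14
  MOV R1, 20  → R1 = 20
  MUL R3, R1  → R3 = 14 * 20 = 280
Final: R3 = 280

280


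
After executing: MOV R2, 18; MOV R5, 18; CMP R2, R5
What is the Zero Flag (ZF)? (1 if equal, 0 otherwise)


Register state trace:
  MOV R2, 18  → R2 = 18
  MOV R5, 18  → R5 = 18
  CMP R2, R5  → computes 18 - 18 = 0
  Result is zero, so values are equal
ZF = 1

1


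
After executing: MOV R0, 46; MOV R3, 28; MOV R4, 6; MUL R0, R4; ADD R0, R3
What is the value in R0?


Register state trace:
  MOV R0, 46  → R0 = 46
  MOV R3, 28  → R3 = 28
  MOV R4, 6  → R4 = 6
  MUL R0, R4  → R0 = 46 * 6 = 276
  ADD R0, R3  → R0 = 276 + 28 = 304
Final: R0 = 304

304


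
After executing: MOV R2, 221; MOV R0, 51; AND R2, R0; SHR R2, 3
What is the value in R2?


Register state trace:
  MOV R2, 221  → R2 = 221 (0b11011101)
  MOV R0, 51  → R0 = 51 (0b00110011)
  AND R2, R0  → R2 = 221 AND 51 = 17 (0b00010001)
  SHR R2, 3  → R2 = 17 >> 3 = 2
Final: R2 = 2

2


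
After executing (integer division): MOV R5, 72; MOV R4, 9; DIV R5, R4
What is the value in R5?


Register state trace:
  MOV R5, 72  → R5 = 72
  MOV R4, 9  → R4 = 9
  DIV R5, R4  → R5 = 72 // 9 = 8
Final: R5 = 8

8


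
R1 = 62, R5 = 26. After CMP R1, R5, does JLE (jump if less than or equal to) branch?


Trace:
  R1 = 62, R5 = 26
  CMP R1, R5  → compares 62 vs 26
  JLE checks: is 62 less than or equal to 26?
  62 > 26, so condition is false
Branch taken: No

No


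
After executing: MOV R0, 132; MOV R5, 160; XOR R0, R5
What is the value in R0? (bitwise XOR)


Register state trace:
  MOV R0, 132  → R0 = 132 (0b10000100)
  MOV R5, 160  → R5 = 160 (0b10100000)
  XOR R0, R5  → R0 = 132 XOR 160 = 36 (0b00100100)
Final: R0 = 36

36


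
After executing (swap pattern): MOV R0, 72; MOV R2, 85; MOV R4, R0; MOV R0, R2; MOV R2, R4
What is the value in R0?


Register state trace (swap pattern):
  MOV R0, 72  → R0 = 72
  MOV R2, 85  → R2 = 85
  MOV R4, R0  → R4 = 72  (save R0)
  MOV R0, R2  → R0 = 85  (R0 gets R2's value)
  MOV R2, R4  → R2 = 72  (R2 gets saved value)
Final: R0 = 85

85


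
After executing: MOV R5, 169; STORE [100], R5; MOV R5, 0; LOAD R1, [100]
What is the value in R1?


Register and memory trace:
  MOV R5, 169  → R5 = 169
  STORE [100], R5  → mem[100] = 169
  MOV R5, 0  → R5 = 0
  LOAD R1, [100]  → R1 = mem[100] = 169
Final: R1 = 169

169


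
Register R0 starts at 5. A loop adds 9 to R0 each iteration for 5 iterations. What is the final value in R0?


Starting value: R0 = 5
  Iter 1: R0 = 5 + 9 = 14
  Iter 2: R0 = 14 + 9 = 23
  Iter 3: R0 = 23 + 9 = 32
  Iter 4: R0 = 32 + 9 = 41
  Iter 5: R0 = 41 + 9 = 50
Final: R0 = 50

50


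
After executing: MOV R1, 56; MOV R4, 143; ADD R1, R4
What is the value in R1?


Register state trace:
  MOV R1, 56  → R1 = 56
  MOV R4, 143  → R4 = 143
  ADD R1, R4  → R1 = 56 + 143 = 199
Final: R1 = 199

199


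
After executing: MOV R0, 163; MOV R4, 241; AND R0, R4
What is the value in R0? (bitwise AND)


Register state trace:
  MOV R0, 163  → R0 = 163 (0b10100011)
  MOV R4, 241  → R4 = 241 (0b11110001)
  AND R0, R4  → R0 = 163 AND 241 = 161 (0b10100001)
Final: R0 = 161

161


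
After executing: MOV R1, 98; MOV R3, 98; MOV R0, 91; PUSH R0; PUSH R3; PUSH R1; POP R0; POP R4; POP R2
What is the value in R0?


Stack trace (top is rightmost):
  MOV R1, 98  → R1 = 98
  MOV R3, 98  → R3 = 98
  MOV R0, 91  → R0 = 91
  PUSH R0  → stack: [91]
  PUSH R3  → stack: [91, 98]
  PUSH R1  → stack: [91, 98, 98]
  POP R0  → R0 = 98, stack: [91, 98]
  POP R4  → R4 = 98, stack: [91]
  POP R2  → R2 = 91, stack: []
Final: R0 = 98

98


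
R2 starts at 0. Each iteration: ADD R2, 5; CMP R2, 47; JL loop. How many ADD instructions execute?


Loop trace (R2 starts at 0, target 47, step 5):
  ADD #1: R2 = 0 + 5 = 5  → 5 < 47, loop
  ADD #2: R2 = 5 + 5 = 10  → 10 < 47, loop
  ADD #3: R2 = 10 + 5 = 15  → 15 < 47, loop
  ADD #4: R2 = 15 + 5 = 20  → 20 < 47, loop
  ADD #5: R2 = 20 + 5 = 25  → 25 < 47, loop
  ADD #6: R2 = 25 + 5 = 30  → 30 < 47, loop
  ADD #7: R2 = 30 + 5 = 35  → 35 < 47, loop
  ADD #8: R2 = 35 + 5 = 40  → 40 < 47, loop
  ADD #9: R2 = 40 + 5 = 45  → 45 < 47, loop
  ADD #10: R2 = 45 + 5 = 50  → 50 >= 47, exit
Total ADD instructions: 10

10


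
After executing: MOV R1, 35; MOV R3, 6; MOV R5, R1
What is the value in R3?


Register state trace:
  MOV R1, 35  → R1 = 35
  MOV R3, 6  → R3 = 6
  MOV R5, R1  → R5 = 35
Final: R3 = 6

6


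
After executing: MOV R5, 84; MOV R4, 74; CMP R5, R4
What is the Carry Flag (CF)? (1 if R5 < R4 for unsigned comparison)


Register state trace:
  MOV R5, 84  → R5 = 84
  MOV R4, 74  → R4 = 74
  CMP R5, R4  → unsigned 84 - 74: no borrow
  84 >= 74, so CF = 0
CF = 0

0


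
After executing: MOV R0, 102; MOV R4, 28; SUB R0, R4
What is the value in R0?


Register state trace:
  MOV R0, 102  → R0 = 102
  MOV R4, 28  → R4 = 28
  SUB R0, R4  → R0 = 102 - 28 = 74
Final: R0 = 74

74


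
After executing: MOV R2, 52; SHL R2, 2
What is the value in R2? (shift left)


Register state trace:
  MOV R2, 52  → R2 = 52
  SHL R2, 2  → R2 = 52 << 2 = 52 * 2^2 = 208
Final: R2 = 208

208


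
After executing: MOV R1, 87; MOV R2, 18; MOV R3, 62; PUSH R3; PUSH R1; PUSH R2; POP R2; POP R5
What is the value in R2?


Stack trace (top is rightmost):
  MOV R1, 87  → R1 = 87
  MOV R2, 18  → R2 = 18
  MOV R3, 62  → R3 = 62
  PUSH R3  → stack: [62]
  PUSH R1  → stack: [62, 87]
  PUSH R2  → stack: [62, 87, 18]
  POP R2  → R2 = 18, stack: [62, 87]
  POP R5  → R5 = 87, stack: [62]
Final: R2 = 18

18


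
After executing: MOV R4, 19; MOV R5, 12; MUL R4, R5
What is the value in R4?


Register state trace:
  MOV R4, 19  → R4 = 19
  MOV R5, 12  → R5 = 12
  MUL R4, R5  → R4 = 19 * 12 = 228
Final: R4 = 228

228


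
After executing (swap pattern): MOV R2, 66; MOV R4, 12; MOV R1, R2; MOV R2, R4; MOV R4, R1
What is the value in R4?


Register state trace (swap pattern):
  MOV R2, 66  → R2 = 66
  MOV R4, 12  → R4 = 12
  MOV R1, R2  → R1 = 66  (save R2)
  MOV R2, R4  → R2 = 12  (R2 gets R4's value)
  MOV R4, R1  → R4 = 66  (R4 gets saved value)
Final: R4 = 66

66


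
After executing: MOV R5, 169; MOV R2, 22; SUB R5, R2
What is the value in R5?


Register state trace:
  MOV R5, 169  → R5 = 169
  MOV R2, 22  → R2 = 22
  SUB R5, R2  → R5 = 169 - 22 = 147
Final: R5 = 147

147


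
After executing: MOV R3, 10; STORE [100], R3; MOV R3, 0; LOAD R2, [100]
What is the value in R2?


Register and memory trace:
  MOV R3, 10  → R3 = 10
  STORE [100], R3  → mem[100] = 10
  MOV R3, 0  → R3 = 0
  LOAD R2, [100]  → R2 = mem[100] = 10
Final: R2 = 10

10


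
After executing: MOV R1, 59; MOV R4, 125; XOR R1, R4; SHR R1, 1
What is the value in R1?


Register state trace:
  MOV R1, 59  → R1 = 59 (0b00111011)
  MOV R4, 125  → R4 = 125 (0b01111101)
  XOR R1, R4  → R1 = 59 XOR 125 = 70 (0b01000110)
  SHR R1, 1  → R1 = 70 >> 1 = 35
Final: R1 = 35

35


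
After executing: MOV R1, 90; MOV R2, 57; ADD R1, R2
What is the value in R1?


Register state trace:
  MOV R1, 90  → R1 = 90
  MOV R2, 57  → R2 = 57
  ADD R1, R2  → R1 = 90 + 57 = 147
Final: R1 = 147

147


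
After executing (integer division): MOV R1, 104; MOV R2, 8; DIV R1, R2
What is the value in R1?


Register state trace:
  MOV R1, 104  → R1 = 104
  MOV R2, 8  → R2 = 8
  DIV R1, R2  → R1 = 104 // 8 = 13
Final: R1 = 13

13


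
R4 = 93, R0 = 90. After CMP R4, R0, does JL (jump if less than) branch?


Trace:
  R4 = 93, R0 = 90
  CMP R4, R0  → compares 93 vs 90
  JL checks: is 93 less than 90?
  93 > 90, so condition is false
Branch taken: No

No


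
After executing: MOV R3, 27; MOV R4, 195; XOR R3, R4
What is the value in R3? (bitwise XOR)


Register state trace:
  MOV R3, 27  → R3 = 27 (0b00011011)
  MOV R4, 195  → R4 = 195 (0b11000011)
  XOR R3, R4  → R3 = 27 XOR 195 = 216 (0b11011000)
Final: R3 = 216

216


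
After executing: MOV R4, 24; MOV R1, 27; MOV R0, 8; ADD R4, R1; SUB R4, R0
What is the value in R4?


Register state trace:
  MOV R4, 24  → R4 = 24
  MOV R1, 27  → R1 = 27
  MOV R0, 8  → R0 = 8
  ADD R4, R1  → R4 = 24 + 27 = 51
  SUB R4, R0  → R4 = 51 - 8 = 43
Final: R4 = 43

43


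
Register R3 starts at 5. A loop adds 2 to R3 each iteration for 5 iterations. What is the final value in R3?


Starting value: R3 = 5
  Iter 1: R3 = 5 + 2 = 7
  Iter 2: R3 = 7 + 2 = 9
  Iter 3: R3 = 9 + 2 = 11
  Iter 4: R3 = 11 + 2 = 13
  Iter 5: R3 = 13 + 2 = 15
Final: R3 = 15

15


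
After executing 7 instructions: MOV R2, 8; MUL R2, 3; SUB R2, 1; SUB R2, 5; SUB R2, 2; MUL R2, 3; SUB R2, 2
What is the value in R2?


Register state trace:
  MOV R2, 8  → R2 = 8
  MUL R2, 3  → R2 = 8 * 3 = 24
  SUB R2, 1  → R2 = 24 - 1 = 23
  SUB R2, 5  → R2 = 23 - 5 = 18
  SUB R2, 2  → R2 = 18 - 2 = 16
  MUL R2, 3  → R2 = 16 * 3 = 48
  SUB R2, 2  → R2 = 48 - 2 = 46
Final: R2 = 46

46


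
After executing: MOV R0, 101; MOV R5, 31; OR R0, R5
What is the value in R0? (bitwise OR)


Register state trace:
  MOV R0, 101  → R0 = 101 (0b01100101)
  MOV R5, 31  → R5 = 31 (0b00011111)
  OR R0, R5   → R0 = 101 OR 31 = 127 (0b01111111)
Final: R0 = 127

127


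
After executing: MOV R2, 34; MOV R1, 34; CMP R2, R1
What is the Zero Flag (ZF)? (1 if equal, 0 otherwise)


Register state trace:
  MOV R2, 34  → R2 = 34
  MOV R1, 34  → R1 = 34
  CMP R2, R1  → computes 34 - 34 = 0
  Result is zero, so values are equal
ZF = 1

1


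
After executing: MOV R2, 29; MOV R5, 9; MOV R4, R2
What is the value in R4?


Register state trace:
  MOV R2, 29  → R2 = 29
  MOV R5, 9  → R5 = 9
  MOV R4, R2  → R4 = 29
Final: R4 = 29

29


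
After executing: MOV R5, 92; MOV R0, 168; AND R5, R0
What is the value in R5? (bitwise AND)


Register state trace:
  MOV R5, 92  → R5 = 92 (0b01011100)
  MOV R0, 168  → R0 = 168 (0b10101000)
  AND R5, R0  → R5 = 92 AND 168 = 8 (0b00001000)
Final: R5 = 8

8


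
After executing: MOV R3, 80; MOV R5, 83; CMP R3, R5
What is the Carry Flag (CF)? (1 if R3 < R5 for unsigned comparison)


Register state trace:
  MOV R3, 80  → R3 = 80
  MOV R5, 83  → R5 = 83
  CMP R3, R5  → unsigned 80 - 83: borrow occurs
  80 < 83, so CF = 1
CF = 1

1


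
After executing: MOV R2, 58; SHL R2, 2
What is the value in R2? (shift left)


Register state trace:
  MOV R2, 58  → R2 = 58
  SHL R2, 2  → R2 = 58 << 2 = 58 * 2^2 = 232
Final: R2 = 232

232


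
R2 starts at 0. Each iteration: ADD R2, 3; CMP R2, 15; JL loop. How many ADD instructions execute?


Loop trace (R2 starts at 0, target 15, step 3):
  ADD #1: R2 = 0 + 3 = 3  → 3 < 15, loop
  ADD #2: R2 = 3 + 3 = 6  → 6 < 15, loop
  ADD #3: R2 = 6 + 3 = 9  → 9 < 15, loop
  ADD #4: R2 = 9 + 3 = 12  → 12 < 15, loop
  ADD #5: R2 = 12 + 3 = 15  → 15 >= 15, exit
Total ADD instructions: 5

5


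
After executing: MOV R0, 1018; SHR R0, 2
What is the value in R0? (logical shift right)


Register state trace:
  MOV R0, 1018  → R0 = 1018
  SHR R0, 2  → R0 = 1018 >> 2 = 1018 // 2^2 = 254
Final: R0 = 254

254


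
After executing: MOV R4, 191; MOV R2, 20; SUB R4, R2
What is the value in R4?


Register state trace:
  MOV R4, 191  → R4 = 191
  MOV R2, 20  → R2 = 20
  SUB R4, R2  → R4 = 191 - 20 = 171
Final: R4 = 171

171


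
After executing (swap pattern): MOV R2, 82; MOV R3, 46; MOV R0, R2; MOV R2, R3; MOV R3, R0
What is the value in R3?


Register state trace (swap pattern):
  MOV R2, 82  → R2 = 82
  MOV R3, 46  → R3 = 46
  MOV R0, R2  → R0 = 82  (save R2)
  MOV R2, R3  → R2 = 46  (R2 gets R3's value)
  MOV R3, R0  → R3 = 82  (R3 gets saved value)
Final: R3 = 82

82


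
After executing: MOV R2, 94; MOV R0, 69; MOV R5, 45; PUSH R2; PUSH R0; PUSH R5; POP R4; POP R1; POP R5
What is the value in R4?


Stack trace (top is rightmost):
  MOV R2, 94  → R2 = 94
  MOV R0, 69  → R0 = 69
  MOV R5, 45  → R5 = 45
  PUSH R2  → stack: [94]
  PUSH R0  → stack: [94, 69]
  PUSH R5  → stack: [94, 69, 45]
  POP R4  → R4 = 45, stack: [94, 69]
  POP R1  → R1 = 69, stack: [94]
  POP R5  → R5 = 94, stack: []
Final: R4 = 45

45


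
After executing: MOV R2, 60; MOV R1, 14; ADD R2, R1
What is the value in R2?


Register state trace:
  MOV R2, 60  → R2 = 60
  MOV R1, 14  → R1 = 14
  ADD R2, R1  → R2 = 60 + 14 = 74
Final: R2 = 74

74


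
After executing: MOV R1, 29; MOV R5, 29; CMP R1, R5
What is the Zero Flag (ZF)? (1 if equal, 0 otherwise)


Register state trace:
  MOV R1, 29  → R1 = 29
  MOV R5, 29  → R5 = 29
  CMP R1, R5  → computes 29 - 29 = 0
  Result is zero, so values are equal
ZF = 1

1


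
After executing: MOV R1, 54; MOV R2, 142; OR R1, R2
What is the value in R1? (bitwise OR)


Register state trace:
  MOV R1, 54  → R1 = 54 (0b00110110)
  MOV R2, 142  → R2 = 142 (0b10001110)
  OR R1, R2   → R1 = 54 OR 142 = 190 (0b10111110)
Final: R1 = 190

190


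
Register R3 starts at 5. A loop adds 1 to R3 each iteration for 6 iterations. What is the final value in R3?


Starting value: R3 = 5
  Iter 1: R3 = 5 + 1 = 6
  Iter 2: R3 = 6 + 1 = 7
  Iter 3: R3 = 7 + 1 = 8
  Iter 4: R3 = 8 + 1 = 9
  Iter 5: R3 = 9 + 1 = 10
  Iter 6: R3 = 10 + 1 = 11
Final: R3 = 11

11


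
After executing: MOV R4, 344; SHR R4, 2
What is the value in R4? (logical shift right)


Register state trace:
  MOV R4, 344  → R4 = 344
  SHR R4, 2  → R4 = 344 >> 2 = 344 // 2^2 = 86
Final: R4 = 86

86


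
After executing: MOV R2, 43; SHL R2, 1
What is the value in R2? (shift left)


Register state trace:
  MOV R2, 43  → R2 = 43
  SHL R2, 1  → R2 = 43 << 1 = 43 * 2^1 = 86
Final: R2 = 86

86


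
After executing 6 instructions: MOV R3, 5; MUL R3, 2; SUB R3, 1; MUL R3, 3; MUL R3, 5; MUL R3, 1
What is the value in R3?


Register state trace:
  MOV R3, 5  → R3 = 5
  MUL R3, 2  → R3 = 5 * 2 = 10
  SUB R3, 1  → R3 = 10 - 1 = 9
  MUL R3, 3  → R3 = 9 * 3 = 27
  MUL R3, 5  → R3 = 27 * 5 = 135
  MUL R3, 1  → R3 = 135 * 1 = 135
Final: R3 = 135

135


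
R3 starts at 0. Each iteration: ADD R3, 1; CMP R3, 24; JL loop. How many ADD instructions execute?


Loop trace (R3 starts at 0, target 24, step 1):
  ADD #1: R3 = 0 + 1 = 1  → 1 < 24, loop
  ADD #2: R3 = 1 + 1 = 2  → 2 < 24, loop
  ADD #3: R3 = 2 + 1 = 3  → 3 < 24, loop
  ADD #4: R3 = 3 + 1 = 4  → 4 < 24, loop
  ADD #5: R3 = 4 + 1 = 5  → 5 < 24, loop
  ADD #6: R3 = 5 + 1 = 6  → 6 < 24, loop
  ADD #7: R3 = 6 + 1 = 7  → 7 < 24, loop
  ADD #8: R3 = 7 + 1 = 8  → 8 < 24, loop
  ADD #9: R3 = 8 + 1 = 9  → 9 < 24, loop
  ADD #10: R3 = 9 + 1 = 10  → 10 < 24, loop
  ADD #11: R3 = 10 + 1 = 11  → 11 < 24, loop
  ADD #12: R3 = 11 + 1 = 12  → 12 < 24, loop
  ADD #13: R3 = 12 + 1 = 13  → 13 < 24, loop
  ADD #14: R3 = 13 + 1 = 14  → 14 < 24, loop
  ADD #15: R3 = 14 + 1 = 15  → 15 < 24, loop
  ADD #16: R3 = 15 + 1 = 16  → 16 < 24, loop
  ADD #17: R3 = 16 + 1 = 17  → 17 < 24, loop
  ADD #18: R3 = 17 + 1 = 18  → 18 < 24, loop
  ADD #19: R3 = 18 + 1 = 19  → 19 < 24, loop
  ADD #20: R3 = 19 + 1 = 20  → 20 < 24, loop
  ADD #21: R3 = 20 + 1 = 21  → 21 < 24, loop
  ADD #22: R3 = 21 + 1 = 22  → 22 < 24, loop
  ADD #23: R3 = 22 + 1 = 23  → 23 < 24, loop
  ADD #24: R3 = 23 + 1 = 24  → 24 >= 24, exit
Total ADD instructions: 24

24


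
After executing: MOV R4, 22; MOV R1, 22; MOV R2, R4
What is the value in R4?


Register state trace:
  MOV R4, 22  → R4 = 22
  MOV R1, 22  → R1 = 22
  MOV R2, R4  → R2 = 22
Final: R4 = 22

22


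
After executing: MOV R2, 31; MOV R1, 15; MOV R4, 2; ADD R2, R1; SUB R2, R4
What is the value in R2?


Register state trace:
  MOV R2, 31  → R2 = 31
  MOV R1, 15  → R1 = 15
  MOV R4, 2  → R4 = 2
  ADD R2, R1  → R2 = 31 + 15 = 46
  SUB R2, R4  → R2 = 46 - 2 = 44
Final: R2 = 44

44


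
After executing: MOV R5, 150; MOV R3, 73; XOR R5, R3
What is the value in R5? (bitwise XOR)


Register state trace:
  MOV R5, 150  → R5 = 150 (0b10010110)
  MOV R3, 73  → R3 = 73 (0b01001001)
  XOR R5, R3  → R5 = 150 XOR 73 = 223 (0b11011111)
Final: R5 = 223

223


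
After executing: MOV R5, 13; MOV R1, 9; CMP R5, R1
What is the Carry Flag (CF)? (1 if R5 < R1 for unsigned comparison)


Register state trace:
  MOV R5, 13  → R5 = 13
  MOV R1, 9  → R1 = 9
  CMP R5, R1  → unsigned 13 - 9: no borrow
  13 >= 9, so CF = 0
CF = 0

0


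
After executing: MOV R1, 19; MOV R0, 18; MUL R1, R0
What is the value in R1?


Register state trace:
  MOV R1, 19  → R1 = 19
  MOV R0, 18  → R0 = 18
  MUL R1, R0  → R1 = 19 * 18 = 342
Final: R1 = 342

342


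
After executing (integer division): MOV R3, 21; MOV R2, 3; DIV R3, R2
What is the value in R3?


Register state trace:
  MOV R3, 21  → R3 = 21
  MOV R2, 3  → R2 = 3
  DIV R3, R2  → R3 = 21 // 3 = 7
Final: R3 = 7

7


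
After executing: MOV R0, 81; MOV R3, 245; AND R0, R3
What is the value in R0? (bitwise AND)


Register state trace:
  MOV R0, 81  → R0 = 81 (0b01010001)
  MOV R3, 245  → R3 = 245 (0b11110101)
  AND R0, R3  → R0 = 81 AND 245 = 81 (0b01010001)
Final: R0 = 81

81


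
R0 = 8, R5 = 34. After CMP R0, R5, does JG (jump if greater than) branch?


Trace:
  R0 = 8, R5 = 34
  CMP R0, R5  → compares 8 vs 34
  JG checks: is 8 greater than 34?
  8 < 34, so condition is false
Branch taken: No

No


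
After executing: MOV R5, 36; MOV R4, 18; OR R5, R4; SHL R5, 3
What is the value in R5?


Register state trace:
  MOV R5, 36  → R5 = 36 (0b00100100)
  MOV R4, 18  → R4 = 18 (0b00010010)
  OR R5, R4  → R5 = 36 OR 18 = 54 (0b00110110)
  SHL R5, 3  → R5 = 54 << 3 = 432
Final: R5 = 432

432


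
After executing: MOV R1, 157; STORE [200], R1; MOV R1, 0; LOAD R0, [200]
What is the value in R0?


Register and memory trace:
  MOV R1, 157  → R1 = 157
  STORE [200], R1  → mem[200] = 157
  MOV R1, 0  → R1 = 0
  LOAD R0, [200]  → R0 = mem[200] = 157
Final: R0 = 157

157


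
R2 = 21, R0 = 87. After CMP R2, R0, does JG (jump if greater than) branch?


Trace:
  R2 = 21, R0 = 87
  CMP R2, R0  → compares 21 vs 87
  JG checks: is 21 greater than 87?
  21 < 87, so condition is false
Branch taken: No

No


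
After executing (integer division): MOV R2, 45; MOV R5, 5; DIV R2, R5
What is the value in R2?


Register state trace:
  MOV R2, 45  → R2 = 45
  MOV R5, 5  → R5 = 5
  DIV R2, R5  → R2 = 45 // 5 = 9
Final: R2 = 9

9


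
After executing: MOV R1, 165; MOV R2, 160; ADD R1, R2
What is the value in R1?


Register state trace:
  MOV R1, 165  → R1 = 165
  MOV R2, 160  → R2 = 160
  ADD R1, R2  → R1 = 165 + 160 = 325
Final: R1 = 325

325


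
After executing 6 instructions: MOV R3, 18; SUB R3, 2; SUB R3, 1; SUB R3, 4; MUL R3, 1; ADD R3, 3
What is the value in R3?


Register state trace:
  MOV R3, 18  → R3 = 18
  SUB R3, 2  → R3 = 18 - 2 = 16
  SUB R3, 1  → R3 = 16 - 1 = 15
  SUB R3, 4  → R3 = 15 - 4 = 11
  MUL R3, 1  → R3 = 11 * 1 = 11
  ADD R3, 3  → R3 = 11 + 3 = 14
Final: R3 = 14

14


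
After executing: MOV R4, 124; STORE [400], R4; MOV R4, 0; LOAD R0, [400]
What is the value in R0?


Register and memory trace:
  MOV R4, 124  → R4 = 124
  STORE [400], R4  → mem[400] = 124
  MOV R4, 0  → R4 = 0
  LOAD R0, [400]  → R0 = mem[400] = 124
Final: R0 = 124

124


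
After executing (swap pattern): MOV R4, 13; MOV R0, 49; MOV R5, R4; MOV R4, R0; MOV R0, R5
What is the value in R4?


Register state trace (swap pattern):
  MOV R4, 13  → R4 = 13
  MOV R0, 49  → R0 = 49
  MOV R5, R4  → R5 = 13  (save R4)
  MOV R4, R0  → R4 = 49  (R4 gets R0's value)
  MOV R0, R5  → R0 = 13  (R0 gets saved value)
Final: R4 = 49

49


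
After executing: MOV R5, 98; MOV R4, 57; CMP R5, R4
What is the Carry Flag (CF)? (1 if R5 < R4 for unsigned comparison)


Register state trace:
  MOV R5, 98  → R5 = 98
  MOV R4, 57  → R4 = 57
  CMP R5, R4  → unsigned 98 - 57: no borrow
  98 >= 57, so CF = 0
CF = 0

0


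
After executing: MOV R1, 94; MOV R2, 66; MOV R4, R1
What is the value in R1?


Register state trace:
  MOV R1, 94  → R1 = 94
  MOV R2, 66  → R2 = 66
  MOV R4, R1  → R4 = 94
Final: R1 = 94

94


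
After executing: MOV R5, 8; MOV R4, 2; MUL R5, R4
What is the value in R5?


Register state trace:
  MOV R5, 8  → R5 = 8
  MOV R4, 2  → R4 = 2
  MUL R5, R4  → R5 = 8 * 2 = 16
Final: R5 = 16

16


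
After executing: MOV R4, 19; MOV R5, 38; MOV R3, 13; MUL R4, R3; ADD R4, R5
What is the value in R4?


Register state trace:
  MOV R4, 19  → R4 = 19
  MOV R5, 38  → R5 = 38
  MOV R3, 13  → R3 = 13
  MUL R4, R3  → R4 = 19 * 13 = 247
  ADD R4, R5  → R4 = 247 + 38 = 285
Final: R4 = 285

285


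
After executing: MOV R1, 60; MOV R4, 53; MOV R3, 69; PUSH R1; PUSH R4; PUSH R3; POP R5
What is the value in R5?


Stack trace (top is rightmost):
  MOV R1, 60  → R1 = 60
  MOV R4, 53  → R4 = 53
  MOV R3, 69  → R3 = 69
  PUSH R1  → stack: [60]
  PUSH R4  → stack: [60, 53]
  PUSH R3  → stack: [60, 53, 69]
  POP R5  → R5 = 69, stack: [60, 53]
Final: R5 = 69

69


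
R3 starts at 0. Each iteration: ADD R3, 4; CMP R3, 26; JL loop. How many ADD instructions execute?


Loop trace (R3 starts at 0, target 26, step 4):
  ADD #1: R3 = 0 + 4 = 4  → 4 < 26, loop
  ADD #2: R3 = 4 + 4 = 8  → 8 < 26, loop
  ADD #3: R3 = 8 + 4 = 12  → 12 < 26, loop
  ADD #4: R3 = 12 + 4 = 16  → 16 < 26, loop
  ADD #5: R3 = 16 + 4 = 20  → 20 < 26, loop
  ADD #6: R3 = 20 + 4 = 24  → 24 < 26, loop
  ADD #7: R3 = 24 + 4 = 28  → 28 >= 26, exit
Total ADD instructions: 7

7


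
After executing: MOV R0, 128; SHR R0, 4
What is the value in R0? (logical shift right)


Register state trace:
  MOV R0, 128  → R0 = 128
  SHR R0, 4  → R0 = 128 >> 4 = 128 // 2^4 = 8
Final: R0 = 8

8


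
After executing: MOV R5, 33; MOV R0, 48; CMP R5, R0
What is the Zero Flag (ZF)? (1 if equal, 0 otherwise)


Register state trace:
  MOV R5, 33  → R5 = 33
  MOV R0, 48  → R0 = 48
  CMP R5, R0  → computes 33 - 48 = -15
  Result is nonzero, so values are not equal
ZF = 0

0


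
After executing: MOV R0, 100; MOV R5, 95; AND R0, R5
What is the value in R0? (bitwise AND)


Register state trace:
  MOV R0, 100  → R0 = 100 (0b01100100)
  MOV R5, 95  → R5 = 95 (0b01011111)
  AND R0, R5  → R0 = 100 AND 95 = 68 (0b01000100)
Final: R0 = 68

68


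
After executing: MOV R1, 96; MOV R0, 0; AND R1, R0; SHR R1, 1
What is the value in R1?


Register state trace:
  MOV R1, 96  → R1 = 96 (0b01100000)
  MOV R0, 0  → R0 = 0 (0b00000000)
  AND R1, R0  → R1 = 96 AND 0 = 0 (0b00000000)
  SHR R1, 1  → R1 = 0 >> 1 = 0
Final: R1 = 0

0


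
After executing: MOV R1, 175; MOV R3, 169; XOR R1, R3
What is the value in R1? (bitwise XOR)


Register state trace:
  MOV R1, 175  → R1 = 175 (0b10101111)
  MOV R3, 169  → R3 = 169 (0b10101001)
  XOR R1, R3  → R1 = 175 XOR 169 = 6 (0b00000110)
Final: R1 = 6

6


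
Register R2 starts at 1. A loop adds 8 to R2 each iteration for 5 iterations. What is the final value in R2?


Starting value: R2 = 1
  Iter 1: R2 = 1 + 8 = 9
  Iter 2: R2 = 9 + 8 = 17
  Iter 3: R2 = 17 + 8 = 25
  Iter 4: R2 = 25 + 8 = 33
  Iter 5: R2 = 33 + 8 = 41
Final: R2 = 41

41


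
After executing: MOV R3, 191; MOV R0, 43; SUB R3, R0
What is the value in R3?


Register state trace:
  MOV R3, 191  → R3 = 191
  MOV R0, 43  → R0 = 43
  SUB R3, R0  → R3 = 191 - 43 = 148
Final: R3 = 148

148


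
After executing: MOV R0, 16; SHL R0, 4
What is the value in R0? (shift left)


Register state trace:
  MOV R0, 16  → R0 = 16
  SHL R0, 4  → R0 = 16 << 4 = 16 * 2^4 = 256
Final: R0 = 256

256


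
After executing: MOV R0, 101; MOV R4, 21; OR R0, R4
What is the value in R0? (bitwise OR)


Register state trace:
  MOV R0, 101  → R0 = 101 (0b01100101)
  MOV R4, 21  → R4 = 21 (0b00010101)
  OR R0, R4   → R0 = 101 OR 21 = 117 (0b01110101)
Final: R0 = 117

117


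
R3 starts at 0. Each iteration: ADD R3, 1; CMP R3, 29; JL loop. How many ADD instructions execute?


Loop trace (R3 starts at 0, target 29, step 1):
  ADD #1: R3 = 0 + 1 = 1  → 1 < 29, loop
  ADD #2: R3 = 1 + 1 = 2  → 2 < 29, loop
  ADD #3: R3 = 2 + 1 = 3  → 3 < 29, loop
  ADD #4: R3 = 3 + 1 = 4  → 4 < 29, loop
  ADD #5: R3 = 4 + 1 = 5  → 5 < 29, loop
  ADD #6: R3 = 5 + 1 = 6  → 6 < 29, loop
  ADD #7: R3 = 6 + 1 = 7  → 7 < 29, loop
  ADD #8: R3 = 7 + 1 = 8  → 8 < 29, loop
  ADD #9: R3 = 8 + 1 = 9  → 9 < 29, loop
  ADD #10: R3 = 9 + 1 = 10  → 10 < 29, loop
  ADD #11: R3 = 10 + 1 = 11  → 11 < 29, loop
  ADD #12: R3 = 11 + 1 = 12  → 12 < 29, loop
  ADD #13: R3 = 12 + 1 = 13  → 13 < 29, loop
  ADD #14: R3 = 13 + 1 = 14  → 14 < 29, loop
  ADD #15: R3 = 14 + 1 = 15  → 15 < 29, loop
  ADD #16: R3 = 15 + 1 = 16  → 16 < 29, loop
  ADD #17: R3 = 16 + 1 = 17  → 17 < 29, loop
  ADD #18: R3 = 17 + 1 = 18  → 18 < 29, loop
  ADD #19: R3 = 18 + 1 = 19  → 19 < 29, loop
  ADD #20: R3 = 19 + 1 = 20  → 20 < 29, loop
  ADD #21: R3 = 20 + 1 = 21  → 21 < 29, loop
  ADD #22: R3 = 21 + 1 = 22  → 22 < 29, loop
  ADD #23: R3 = 22 + 1 = 23  → 23 < 29, loop
  ADD #24: R3 = 23 + 1 = 24  → 24 < 29, loop
  ADD #25: R3 = 24 + 1 = 25  → 25 < 29, loop
  ADD #26: R3 = 25 + 1 = 26  → 26 < 29, loop
  ADD #27: R3 = 26 + 1 = 27  → 27 < 29, loop
  ADD #28: R3 = 27 + 1 = 28  → 28 < 29, loop
  ADD #29: R3 = 28 + 1 = 29  → 29 >= 29, exit
Total ADD instructions: 29

29


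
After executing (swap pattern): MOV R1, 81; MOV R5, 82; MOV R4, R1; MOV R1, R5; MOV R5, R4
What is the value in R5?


Register state trace (swap pattern):
  MOV R1, 81  → R1 = 81
  MOV R5, 82  → R5 = 82
  MOV R4, R1  → R4 = 81  (save R1)
  MOV R1, R5  → R1 = 82  (R1 gets R5's value)
  MOV R5, R4  → R5 = 81  (R5 gets saved value)
Final: R5 = 81

81


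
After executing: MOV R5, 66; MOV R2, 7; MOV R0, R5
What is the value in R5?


Register state trace:
  MOV R5, 66  → R5 = 66
  MOV R2, 7  → R2 = 7
  MOV R0, R5  → R0 = 66
Final: R5 = 66

66


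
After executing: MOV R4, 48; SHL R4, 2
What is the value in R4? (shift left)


Register state trace:
  MOV R4, 48  → R4 = 48
  SHL R4, 2  → R4 = 48 << 2 = 48 * 2^2 = 192
Final: R4 = 192

192


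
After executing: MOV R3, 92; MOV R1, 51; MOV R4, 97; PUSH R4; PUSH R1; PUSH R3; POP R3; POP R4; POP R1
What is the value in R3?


Stack trace (top is rightmost):
  MOV R3, 92  → R3 = 92
  MOV R1, 51  → R1 = 51
  MOV R4, 97  → R4 = 97
  PUSH R4  → stack: [97]
  PUSH R1  → stack: [97, 51]
  PUSH R3  → stack: [97, 51, 92]
  POP R3  → R3 = 92, stack: [97, 51]
  POP R4  → R4 = 51, stack: [97]
  POP R1  → R1 = 97, stack: []
Final: R3 = 92

92


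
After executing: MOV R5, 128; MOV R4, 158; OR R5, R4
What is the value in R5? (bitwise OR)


Register state trace:
  MOV R5, 128  → R5 = 128 (0b10000000)
  MOV R4, 158  → R4 = 158 (0b10011110)
  OR R5, R4   → R5 = 128 OR 158 = 158 (0b10011110)
Final: R5 = 158

158


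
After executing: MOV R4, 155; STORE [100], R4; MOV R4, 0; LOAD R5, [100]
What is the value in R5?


Register and memory trace:
  MOV R4, 155  → R4 = 155
  STORE [100], R4  → mem[100] = 155
  MOV R4, 0  → R4 = 0
  LOAD R5, [100]  → R5 = mem[100] = 155
Final: R5 = 155

155


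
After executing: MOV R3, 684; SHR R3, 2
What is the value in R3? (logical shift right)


Register state trace:
  MOV R3, 684  → R3 = 684
  SHR R3, 2  → R3 = 684 >> 2 = 684 // 2^2 = 171
Final: R3 = 171

171


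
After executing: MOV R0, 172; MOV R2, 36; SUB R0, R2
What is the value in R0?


Register state trace:
  MOV R0, 172  → R0 = 172
  MOV R2, 36  → R2 = 36
  SUB R0, R2  → R0 = 172 - 36 = 136
Final: R0 = 136

136


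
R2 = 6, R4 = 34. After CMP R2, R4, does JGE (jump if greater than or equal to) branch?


Trace:
  R2 = 6, R4 = 34
  CMP R2, R4  → compares 6 vs 34
  JGE checks: is 6 greater than or equal to 34?
  6 < 34, so condition is false
Branch taken: No

No


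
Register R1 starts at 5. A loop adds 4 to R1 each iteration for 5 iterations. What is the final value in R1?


Starting value: R1 = 5
  Iter 1: R1 = 5 + 4 = 9
  Iter 2: R1 = 9 + 4 = 13
  Iter 3: R1 = 13 + 4 = 17
  Iter 4: R1 = 17 + 4 = 21
  Iter 5: R1 = 21 + 4 = 25
Final: R1 = 25

25


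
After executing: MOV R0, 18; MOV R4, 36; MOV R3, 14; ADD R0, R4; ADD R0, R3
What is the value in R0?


Register state trace:
  MOV R0, 18  → R0 = 18
  MOV R4, 36  → R4 = 36
  MOV R3, 14  → R3 = 14
  ADD R0, R4  → R0 = 18 + 36 = 54
  ADD R0, R3  → R0 = 54 + 14 = 68
Final: R0 = 68

68


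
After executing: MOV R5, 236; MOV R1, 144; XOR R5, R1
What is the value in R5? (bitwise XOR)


Register state trace:
  MOV R5, 236  → R5 = 236 (0b11101100)
  MOV R1, 144  → R1 = 144 (0b10010000)
  XOR R5, R1  → R5 = 236 XOR 144 = 124 (0b01111100)
Final: R5 = 124

124


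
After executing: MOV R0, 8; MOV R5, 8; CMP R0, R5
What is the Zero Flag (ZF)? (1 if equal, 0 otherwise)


Register state trace:
  MOV R0, 8  → R0 = 8
  MOV R5, 8  → R5 = 8
  CMP R0, R5  → computes 8 - 8 = 0
  Result is zero, so values are equal
ZF = 1

1


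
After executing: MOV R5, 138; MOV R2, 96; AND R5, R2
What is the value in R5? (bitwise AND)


Register state trace:
  MOV R5, 138  → R5 = 138 (0b10001010)
  MOV R2, 96  → R2 = 96 (0b01100000)
  AND R5, R2  → R5 = 138 AND 96 = 0 (0b00000000)
Final: R5 = 0

0


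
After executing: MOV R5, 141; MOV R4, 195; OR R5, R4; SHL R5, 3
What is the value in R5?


Register state trace:
  MOV R5, 141  → R5 = 141 (0b10001101)
  MOV R4, 195  → R4 = 195 (0b11000011)
  OR R5, R4  → R5 = 141 OR 195 = 207 (0b11001111)
  SHL R5, 3  → R5 = 207 << 3 = 1656
Final: R5 = 1656

1656


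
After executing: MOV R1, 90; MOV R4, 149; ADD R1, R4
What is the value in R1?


Register state trace:
  MOV R1, 90  → R1 = 90
  MOV R4, 149  → R4 = 149
  ADD R1, R4  → R1 = 90 + 149 = 239
Final: R1 = 239

239


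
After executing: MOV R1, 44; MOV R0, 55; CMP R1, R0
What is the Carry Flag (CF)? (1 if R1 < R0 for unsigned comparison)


Register state trace:
  MOV R1, 44  → R1 = 44
  MOV R0, 55  → R0 = 55
  CMP R1, R0  → unsigned 44 - 55: borrow occurs
  44 < 55, so CF = 1
CF = 1

1


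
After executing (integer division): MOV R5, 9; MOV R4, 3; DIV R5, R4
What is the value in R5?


Register state trace:
  MOV R5, 9  → R5 = 9
  MOV R4, 3  → R4 = 3
  DIV R5, R4  → R5 = 9 // 3 = 3
Final: R5 = 3

3


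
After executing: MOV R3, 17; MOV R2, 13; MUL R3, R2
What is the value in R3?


Register state trace:
  MOV R3, 17  → R3 = 17
  MOV R2, 13  → R2 = 13
  MUL R3, R2  → R3 = 17 * 13 = 221
Final: R3 = 221

221


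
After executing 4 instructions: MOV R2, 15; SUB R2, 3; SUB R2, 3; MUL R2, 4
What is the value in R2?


Register state trace:
  MOV R2, 15  → R2 = 15
  SUB R2, 3  → R2 = 15 - 3 = 12
  SUB R2, 3  → R2 = 12 - 3 = 9
  MUL R2, 4  → R2 = 9 * 4 = 36
Final: R2 = 36

36


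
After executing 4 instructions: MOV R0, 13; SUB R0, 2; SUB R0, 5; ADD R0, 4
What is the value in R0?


Register state trace:
  MOV R0, 13  → R0 = 13
  SUB R0, 2  → R0 = 13 - 2 = 11
  SUB R0, 5  → R0 = 11 - 5 = 6
  ADD R0, 4  → R0 = 6 + 4 = 10
Final: R0 = 10

10


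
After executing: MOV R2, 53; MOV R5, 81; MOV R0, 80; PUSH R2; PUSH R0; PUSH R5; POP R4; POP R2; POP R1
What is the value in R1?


Stack trace (top is rightmost):
  MOV R2, 53  → R2 = 53
  MOV R5, 81  → R5 = 81
  MOV R0, 80  → R0 = 80
  PUSH R2  → stack: [53]
  PUSH R0  → stack: [53, 80]
  PUSH R5  → stack: [53, 80, 81]
  POP R4  → R4 = 81, stack: [53, 80]
  POP R2  → R2 = 80, stack: [53]
  POP R1  → R1 = 53, stack: []
Final: R1 = 53

53


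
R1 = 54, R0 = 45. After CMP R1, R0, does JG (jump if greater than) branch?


Trace:
  R1 = 54, R0 = 45
  CMP R1, R0  → compares 54 vs 45
  JG checks: is 54 greater than 45?
  54 > 45, so condition is true
Branch taken: Yes

Yes


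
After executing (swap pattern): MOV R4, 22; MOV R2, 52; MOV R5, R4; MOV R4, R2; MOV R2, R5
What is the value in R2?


Register state trace (swap pattern):
  MOV R4, 22  → R4 = 22
  MOV R2, 52  → R2 = 52
  MOV R5, R4  → R5 = 22  (save R4)
  MOV R4, R2  → R4 = 52  (R4 gets R2's value)
  MOV R2, R5  → R2 = 22  (R2 gets saved value)
Final: R2 = 22

22


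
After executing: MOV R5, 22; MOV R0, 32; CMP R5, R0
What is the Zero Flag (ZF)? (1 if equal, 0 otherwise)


Register state trace:
  MOV R5, 22  → R5 = 22
  MOV R0, 32  → R0 = 32
  CMP R5, R0  → computes 22 - 32 = -10
  Result is nonzero, so values are not equal
ZF = 0

0
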